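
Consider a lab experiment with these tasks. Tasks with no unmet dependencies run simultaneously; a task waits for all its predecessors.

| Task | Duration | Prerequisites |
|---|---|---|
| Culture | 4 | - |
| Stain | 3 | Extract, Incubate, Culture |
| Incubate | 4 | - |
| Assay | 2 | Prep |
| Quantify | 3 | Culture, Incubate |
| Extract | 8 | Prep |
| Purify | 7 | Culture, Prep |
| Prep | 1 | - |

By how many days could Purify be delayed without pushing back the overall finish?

1

The longest chain is Prep→Extract→Stain = 1+8+3 = 12; overall finish 12 days.
Longest path through Purify: 11 days (earliest finish 11, latest finish 12).
So Purify can slip 12 − 11 = 1 day.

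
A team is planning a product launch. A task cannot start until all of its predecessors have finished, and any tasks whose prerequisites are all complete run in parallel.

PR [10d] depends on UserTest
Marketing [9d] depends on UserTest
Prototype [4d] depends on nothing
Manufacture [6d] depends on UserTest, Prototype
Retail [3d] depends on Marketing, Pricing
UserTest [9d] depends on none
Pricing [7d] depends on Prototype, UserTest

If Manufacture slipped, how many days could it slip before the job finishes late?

UserTest→Marketing→Retail = 9+9+3 = 21 sets the makespan at 21 days.
The longest chain containing Manufacture totals 15 days.
So Manufacture can slip 21 − 15 = 6 days.

6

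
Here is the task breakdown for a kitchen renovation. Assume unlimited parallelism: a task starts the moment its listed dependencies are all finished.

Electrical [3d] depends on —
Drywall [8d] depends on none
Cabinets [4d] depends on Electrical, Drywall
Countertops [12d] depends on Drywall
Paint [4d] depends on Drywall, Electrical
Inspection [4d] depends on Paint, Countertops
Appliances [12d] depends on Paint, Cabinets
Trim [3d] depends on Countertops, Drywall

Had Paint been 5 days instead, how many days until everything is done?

25

Actual critical path: Drywall→Paint→Appliances = 8+4+12 = 24 ⇒ 24 days.
Paint is on the critical path; changing it to 5 makes that path 25 days.
No other chain overtakes it, so the finish is 25 days.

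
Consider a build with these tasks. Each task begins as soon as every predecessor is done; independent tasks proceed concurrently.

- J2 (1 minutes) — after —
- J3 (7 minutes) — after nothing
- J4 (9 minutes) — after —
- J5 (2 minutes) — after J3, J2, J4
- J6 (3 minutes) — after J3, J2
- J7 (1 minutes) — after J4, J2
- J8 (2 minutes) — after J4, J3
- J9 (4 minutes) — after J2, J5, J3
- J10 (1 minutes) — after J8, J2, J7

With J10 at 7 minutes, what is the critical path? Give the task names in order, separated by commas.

J4, J8, J10

Actual critical path: J4→J5→J9 = 9+2+4 = 15 ⇒ 15 minutes.
J10 is off the critical path — its longest chain is 12 minutes, giving 3 of slack.
The binding chain switches to J4→J8→J10 = 9+2+7 = 18; finish 18 minutes.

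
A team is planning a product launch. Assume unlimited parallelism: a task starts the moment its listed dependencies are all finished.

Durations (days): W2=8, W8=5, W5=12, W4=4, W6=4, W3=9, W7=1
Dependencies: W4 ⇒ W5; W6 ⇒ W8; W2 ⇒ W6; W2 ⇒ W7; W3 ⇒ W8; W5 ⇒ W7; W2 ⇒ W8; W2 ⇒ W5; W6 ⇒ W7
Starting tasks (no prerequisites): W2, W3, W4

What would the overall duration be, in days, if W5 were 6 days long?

17

As given, the longest chain is W2→W5→W7 = 8+12+1 = 21, so the finish is 21 days.
Since W5 is critical, the -6 change carries straight to that chain (now 15 days).
The binding chain switches to W2→W6→W8 = 8+4+5 = 17; finish 17 days.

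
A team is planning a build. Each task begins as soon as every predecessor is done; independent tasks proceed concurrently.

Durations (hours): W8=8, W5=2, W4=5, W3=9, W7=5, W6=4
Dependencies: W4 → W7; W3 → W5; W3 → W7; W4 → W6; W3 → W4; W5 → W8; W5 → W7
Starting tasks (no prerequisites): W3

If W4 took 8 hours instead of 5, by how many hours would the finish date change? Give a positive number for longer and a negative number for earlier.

Critical path before the change: W3→W4→W7 = 9+5+5 = 19 giving 19 hours.
W4 is on the critical path; changing it to 8 makes that path 22 hours.
No other chain overtakes it, so the finish is 22 hours.
Change in finish: 22 − 19 = +3 hours.

3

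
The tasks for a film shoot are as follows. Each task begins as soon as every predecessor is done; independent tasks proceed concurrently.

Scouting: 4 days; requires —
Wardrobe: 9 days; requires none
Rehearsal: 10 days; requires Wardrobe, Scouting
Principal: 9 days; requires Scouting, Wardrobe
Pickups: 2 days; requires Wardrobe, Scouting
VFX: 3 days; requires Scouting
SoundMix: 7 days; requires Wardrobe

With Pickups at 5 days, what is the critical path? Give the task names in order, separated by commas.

Actual critical path: Wardrobe→Rehearsal = 9+10 = 19 ⇒ 19 days.
The longest path through Pickups is only 11 days, so Pickups has float 8.
No other chain overtakes it, so the finish is 19 days.

Wardrobe, Rehearsal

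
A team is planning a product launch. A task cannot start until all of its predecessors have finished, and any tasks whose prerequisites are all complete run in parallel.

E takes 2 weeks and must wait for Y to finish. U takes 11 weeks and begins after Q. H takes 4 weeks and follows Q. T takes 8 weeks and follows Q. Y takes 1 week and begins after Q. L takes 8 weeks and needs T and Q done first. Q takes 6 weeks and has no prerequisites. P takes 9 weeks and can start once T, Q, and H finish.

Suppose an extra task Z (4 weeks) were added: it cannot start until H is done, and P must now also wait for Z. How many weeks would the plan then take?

Originally the plan takes 23 weeks.
With Z inserted, P now waits for max(T, Q, H, Z).
New critical path: Q→T→P = 6+8+9 = 23 ⇒ 23 weeks.

23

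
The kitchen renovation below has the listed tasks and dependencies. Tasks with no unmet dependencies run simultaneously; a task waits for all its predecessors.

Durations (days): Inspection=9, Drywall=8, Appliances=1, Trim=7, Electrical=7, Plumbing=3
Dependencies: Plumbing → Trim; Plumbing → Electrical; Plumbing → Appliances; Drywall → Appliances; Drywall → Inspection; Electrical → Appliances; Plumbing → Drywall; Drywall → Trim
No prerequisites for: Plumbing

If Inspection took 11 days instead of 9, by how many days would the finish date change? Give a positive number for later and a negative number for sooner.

2

Baseline: Plumbing→Drywall→Inspection = 3+8+9 = 20 → 20 days.
Since Inspection is critical, the +2 change carries straight to that chain (now 22 days).
The critical path is still Plumbing→Drywall→Inspection; finish is now 22 days.
Change in finish: 22 − 20 = +2 days.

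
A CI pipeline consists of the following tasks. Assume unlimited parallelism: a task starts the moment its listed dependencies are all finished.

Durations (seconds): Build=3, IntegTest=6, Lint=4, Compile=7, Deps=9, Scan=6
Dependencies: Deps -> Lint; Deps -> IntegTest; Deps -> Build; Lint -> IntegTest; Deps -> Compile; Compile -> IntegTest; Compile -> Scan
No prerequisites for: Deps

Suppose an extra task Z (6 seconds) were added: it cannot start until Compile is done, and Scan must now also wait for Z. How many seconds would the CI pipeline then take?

28

Originally the CI pipeline takes 22 seconds.
With Z inserted, Scan now waits for max(Compile, Z).
New critical path: Deps→Compile→Z→Scan = 9+7+6+6 = 28 ⇒ 28 seconds.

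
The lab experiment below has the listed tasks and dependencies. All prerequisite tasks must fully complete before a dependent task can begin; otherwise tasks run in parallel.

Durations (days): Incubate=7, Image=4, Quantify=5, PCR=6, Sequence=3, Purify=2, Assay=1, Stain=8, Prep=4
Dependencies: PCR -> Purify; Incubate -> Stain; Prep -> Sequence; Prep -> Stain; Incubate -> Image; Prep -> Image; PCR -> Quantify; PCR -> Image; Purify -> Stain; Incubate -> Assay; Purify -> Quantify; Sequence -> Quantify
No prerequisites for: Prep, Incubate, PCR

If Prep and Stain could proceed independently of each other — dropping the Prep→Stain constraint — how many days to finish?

Original critical path: PCR→Purify→Stain = 6+2+8 = 16 ⇒ 16 days.
Dropping Prep→Stain doesn't change Stain's earliest start (8); another predecessor still binds.
New critical path: PCR→Purify→Stain = 6+2+8 = 16 ⇒ 16 days.

16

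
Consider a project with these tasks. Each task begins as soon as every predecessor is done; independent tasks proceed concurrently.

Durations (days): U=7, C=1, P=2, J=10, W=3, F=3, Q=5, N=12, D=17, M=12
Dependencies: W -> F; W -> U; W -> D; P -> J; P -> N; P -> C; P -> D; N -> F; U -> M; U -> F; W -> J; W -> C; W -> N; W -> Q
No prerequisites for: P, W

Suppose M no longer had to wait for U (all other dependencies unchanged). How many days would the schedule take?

20

Before: longest chain W→U→M = 3+7+12 = 22, finish 22.
Without U→M, M's earliest start moves from 10 to 0.
After: W→D = 3+17 = 20 → 20 days.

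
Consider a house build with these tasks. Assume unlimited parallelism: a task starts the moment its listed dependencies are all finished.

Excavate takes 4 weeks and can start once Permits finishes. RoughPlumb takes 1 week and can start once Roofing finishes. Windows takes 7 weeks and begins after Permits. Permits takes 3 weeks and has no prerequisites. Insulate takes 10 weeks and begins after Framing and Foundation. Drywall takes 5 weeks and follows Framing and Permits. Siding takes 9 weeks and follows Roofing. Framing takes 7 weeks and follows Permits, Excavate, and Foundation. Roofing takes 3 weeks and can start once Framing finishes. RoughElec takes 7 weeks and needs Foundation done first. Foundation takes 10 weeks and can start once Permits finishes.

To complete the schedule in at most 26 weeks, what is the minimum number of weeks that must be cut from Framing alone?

Current finish: 32 weeks; target: 26.
Framing is on every critical path, so each week cut from Framing cuts the finish by one (this holds down to a finish of 26).
Need 32 − 26 = 6 weeks off Framing → Framing becomes 1 week, finish becomes 26.

6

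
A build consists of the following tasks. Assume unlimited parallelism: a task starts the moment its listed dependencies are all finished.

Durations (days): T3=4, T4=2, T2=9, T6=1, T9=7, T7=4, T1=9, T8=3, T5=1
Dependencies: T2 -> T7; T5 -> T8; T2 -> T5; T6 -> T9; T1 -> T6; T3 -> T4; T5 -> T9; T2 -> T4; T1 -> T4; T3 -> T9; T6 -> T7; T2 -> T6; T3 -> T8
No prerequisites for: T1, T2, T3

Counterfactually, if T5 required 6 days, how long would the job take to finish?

Actual critical path: T2→T5→T9 = 9+1+7 = 17 ⇒ 17 days.
T5 lies on that path, so at 6 days the path becomes 22 days.
No other chain overtakes it, so the finish is 22 days.

22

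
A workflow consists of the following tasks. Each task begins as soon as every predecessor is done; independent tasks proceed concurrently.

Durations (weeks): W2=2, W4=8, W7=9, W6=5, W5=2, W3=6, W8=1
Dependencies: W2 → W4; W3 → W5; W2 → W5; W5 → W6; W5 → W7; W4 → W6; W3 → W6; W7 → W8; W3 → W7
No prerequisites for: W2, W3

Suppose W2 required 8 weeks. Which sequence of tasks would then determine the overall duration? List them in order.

Critical path before the change: W3→W5→W7→W8 = 6+2+9+1 = 18 giving 18 weeks.
The longest path through W2 is only 15 weeks, so W2 has float 3.
The binding chain switches to W2→W4→W6 = 8+8+5 = 21; finish 21 weeks.

W2, W4, W6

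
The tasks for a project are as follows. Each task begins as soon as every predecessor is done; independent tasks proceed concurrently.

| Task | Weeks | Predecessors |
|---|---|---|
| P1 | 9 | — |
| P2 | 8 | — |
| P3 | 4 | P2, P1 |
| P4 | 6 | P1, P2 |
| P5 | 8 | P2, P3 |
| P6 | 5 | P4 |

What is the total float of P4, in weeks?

1

The longest chain is P1→P3→P5 = 9+4+8 = 21; overall finish 21 weeks.
P4 finishes as early as 15 and must finish by 16.
So P4 can slip 16 − 15 = 1 week.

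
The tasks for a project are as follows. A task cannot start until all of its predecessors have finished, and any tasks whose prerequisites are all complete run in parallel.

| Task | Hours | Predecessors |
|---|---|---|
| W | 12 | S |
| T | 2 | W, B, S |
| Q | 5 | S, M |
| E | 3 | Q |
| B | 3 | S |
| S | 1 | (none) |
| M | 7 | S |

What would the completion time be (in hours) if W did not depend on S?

Before: longest chain S→M→Q→E = 1+7+5+3 = 16, finish 16.
Without S→W, W's earliest start moves from 1 to 0.
After: S→M→Q→E = 1+7+5+3 = 16 → 16 hours.

16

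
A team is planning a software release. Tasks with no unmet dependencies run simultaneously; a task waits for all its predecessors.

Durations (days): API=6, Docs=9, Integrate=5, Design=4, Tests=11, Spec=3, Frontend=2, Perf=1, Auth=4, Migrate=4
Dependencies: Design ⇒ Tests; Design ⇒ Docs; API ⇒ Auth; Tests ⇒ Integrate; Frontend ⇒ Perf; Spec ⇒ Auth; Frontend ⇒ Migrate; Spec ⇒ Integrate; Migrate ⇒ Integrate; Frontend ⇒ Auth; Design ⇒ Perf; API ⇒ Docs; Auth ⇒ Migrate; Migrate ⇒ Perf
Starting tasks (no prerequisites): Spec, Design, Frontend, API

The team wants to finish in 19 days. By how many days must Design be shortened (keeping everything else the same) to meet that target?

1

Current finish: 20 days; target: 19.
Design is on every critical path, so each day cut from Design cuts the finish by one (this holds down to a finish of 19).
Need 20 − 19 = 1 day off Design → Design becomes 3 days, finish becomes 19.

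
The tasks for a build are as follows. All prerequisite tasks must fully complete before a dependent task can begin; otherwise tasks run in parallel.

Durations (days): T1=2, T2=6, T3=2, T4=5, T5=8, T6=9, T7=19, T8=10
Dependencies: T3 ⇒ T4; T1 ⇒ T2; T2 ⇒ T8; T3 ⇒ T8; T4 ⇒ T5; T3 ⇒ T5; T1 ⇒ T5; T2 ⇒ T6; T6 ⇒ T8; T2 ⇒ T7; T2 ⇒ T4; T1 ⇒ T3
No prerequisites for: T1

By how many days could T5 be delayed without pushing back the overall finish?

Critical path: T1→T2→T6→T8 = 2+6+9+10 = 27, so the finish is 27 days.
T5 finishes as early as 21 and must finish by 27.
So T5 can slip 27 − 21 = 6 days.

6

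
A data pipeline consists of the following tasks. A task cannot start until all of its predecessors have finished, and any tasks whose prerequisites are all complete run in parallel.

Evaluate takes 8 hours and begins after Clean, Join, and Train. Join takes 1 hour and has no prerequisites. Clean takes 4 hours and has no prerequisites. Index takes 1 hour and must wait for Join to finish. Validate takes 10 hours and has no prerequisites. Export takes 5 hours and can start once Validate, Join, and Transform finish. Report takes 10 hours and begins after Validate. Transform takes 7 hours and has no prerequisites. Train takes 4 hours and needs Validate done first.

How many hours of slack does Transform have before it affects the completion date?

Validate→Train→Evaluate = 10+4+8 = 22 sets the makespan at 22 hours.
Transform finishes as early as 7 and must finish by 17.
Slack of Transform = 10 − 0 = 10 hours.

10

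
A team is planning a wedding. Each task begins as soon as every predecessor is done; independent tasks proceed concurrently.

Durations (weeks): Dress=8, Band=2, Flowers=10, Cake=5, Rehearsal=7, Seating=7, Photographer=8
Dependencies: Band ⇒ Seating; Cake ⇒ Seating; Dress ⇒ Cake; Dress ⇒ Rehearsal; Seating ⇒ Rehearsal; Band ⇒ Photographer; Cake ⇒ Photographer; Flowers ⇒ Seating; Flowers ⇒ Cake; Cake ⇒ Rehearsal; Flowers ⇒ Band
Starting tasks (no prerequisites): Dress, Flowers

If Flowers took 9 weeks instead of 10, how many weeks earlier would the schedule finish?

1

The binding path is Flowers→Cake→Seating→Rehearsal = 10+5+7+7 = 29; finish at 29 weeks.
Since Flowers is critical, the -1 change carries straight to that chain (now 28 weeks).
That remains the longest chain; total 28 weeks.
Change in finish: 28 − 29 = -1 weeks.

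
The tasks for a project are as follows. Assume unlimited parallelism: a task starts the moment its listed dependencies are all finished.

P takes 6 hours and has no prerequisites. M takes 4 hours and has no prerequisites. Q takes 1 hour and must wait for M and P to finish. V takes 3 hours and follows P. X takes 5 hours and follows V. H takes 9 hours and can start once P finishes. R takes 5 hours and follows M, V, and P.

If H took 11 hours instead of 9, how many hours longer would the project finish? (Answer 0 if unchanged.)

The binding path is P→H = 6+9 = 15; finish at 15 hours.
H is on the critical path; changing it to 11 makes that path 17 hours.
No other chain overtakes it, so the finish is 17 hours.
Change in finish: 17 − 15 = +2 hours.

2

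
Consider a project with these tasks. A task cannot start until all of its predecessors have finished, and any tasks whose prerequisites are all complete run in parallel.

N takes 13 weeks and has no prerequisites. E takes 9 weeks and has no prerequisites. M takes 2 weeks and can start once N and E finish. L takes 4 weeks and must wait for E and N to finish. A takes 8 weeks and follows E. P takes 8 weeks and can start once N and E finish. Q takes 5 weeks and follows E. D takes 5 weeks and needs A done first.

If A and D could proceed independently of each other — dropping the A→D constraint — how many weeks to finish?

21

Before: longest chain E→A→D = 9+8+5 = 22, finish 22.
Without A→D, D's earliest start moves from 17 to 0.
New critical path: N→P = 13+8 = 21 ⇒ 21 weeks.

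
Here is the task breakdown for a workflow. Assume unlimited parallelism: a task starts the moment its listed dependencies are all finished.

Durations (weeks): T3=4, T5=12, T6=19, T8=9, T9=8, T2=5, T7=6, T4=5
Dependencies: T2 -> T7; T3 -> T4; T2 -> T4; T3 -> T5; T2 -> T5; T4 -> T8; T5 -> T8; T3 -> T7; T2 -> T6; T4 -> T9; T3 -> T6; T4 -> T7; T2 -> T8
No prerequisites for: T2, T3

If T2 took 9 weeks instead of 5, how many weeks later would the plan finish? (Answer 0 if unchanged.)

4

Actual critical path: T2→T5→T8 = 5+12+9 = 26 ⇒ 26 weeks.
Since T2 is critical, the +4 change carries straight to that chain (now 30 weeks).
No other chain overtakes it, so the finish is 30 weeks.
Change in finish: 30 − 26 = +4 weeks.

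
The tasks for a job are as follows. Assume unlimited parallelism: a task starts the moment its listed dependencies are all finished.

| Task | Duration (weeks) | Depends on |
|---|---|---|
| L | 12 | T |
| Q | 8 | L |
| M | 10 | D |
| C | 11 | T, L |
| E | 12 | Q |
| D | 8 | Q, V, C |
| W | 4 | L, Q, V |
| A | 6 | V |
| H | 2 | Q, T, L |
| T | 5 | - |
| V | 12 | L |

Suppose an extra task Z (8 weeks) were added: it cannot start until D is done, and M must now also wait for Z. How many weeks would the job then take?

Originally the job takes 47 weeks.
With Z inserted, M now waits for max(D, Z).
New critical path: T→L→V→D→Z→M = 5+12+12+8+8+10 = 55 ⇒ 55 weeks.

55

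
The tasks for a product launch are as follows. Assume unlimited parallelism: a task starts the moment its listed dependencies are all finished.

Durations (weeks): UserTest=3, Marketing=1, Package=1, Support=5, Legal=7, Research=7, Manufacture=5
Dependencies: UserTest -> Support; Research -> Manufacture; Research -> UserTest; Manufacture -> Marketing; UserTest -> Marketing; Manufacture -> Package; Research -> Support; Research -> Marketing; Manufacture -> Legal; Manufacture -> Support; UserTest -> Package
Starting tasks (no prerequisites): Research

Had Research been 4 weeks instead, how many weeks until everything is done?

16

As given, the longest chain is Research→Manufacture→Legal = 7+5+7 = 19, so the finish is 19 weeks.
Since Research is critical, the -3 change carries straight to that chain (now 16 weeks).
The critical path is still Research→Manufacture→Legal; finish is now 16 weeks.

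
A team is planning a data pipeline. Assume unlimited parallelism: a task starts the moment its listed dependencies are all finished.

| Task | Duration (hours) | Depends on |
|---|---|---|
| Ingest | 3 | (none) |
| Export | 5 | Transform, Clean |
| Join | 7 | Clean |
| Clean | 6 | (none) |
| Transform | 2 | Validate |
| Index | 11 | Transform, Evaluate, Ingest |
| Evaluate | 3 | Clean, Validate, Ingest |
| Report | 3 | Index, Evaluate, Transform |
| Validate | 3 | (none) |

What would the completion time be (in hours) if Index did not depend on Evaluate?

Original critical path: Clean→Evaluate→Index→Report = 6+3+11+3 = 23 ⇒ 23 hours.
Without Evaluate→Index, Index's earliest start moves from 9 to 5.
The longest chain is now Validate→Transform→Index→Report = 3+2+11+3 = 19, so the job takes 19 hours.

19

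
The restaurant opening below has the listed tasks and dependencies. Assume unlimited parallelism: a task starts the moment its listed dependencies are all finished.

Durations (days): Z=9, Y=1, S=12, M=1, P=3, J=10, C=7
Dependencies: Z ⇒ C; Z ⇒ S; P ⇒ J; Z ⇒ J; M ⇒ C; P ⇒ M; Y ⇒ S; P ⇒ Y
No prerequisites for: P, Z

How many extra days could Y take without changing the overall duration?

Z→S = 9+12 = 21 sets the makespan at 21 days.
Longest path through Y: 16 days (earliest finish 4, latest finish 9).
Slack of Y = 8 − 3 = 5 days.

5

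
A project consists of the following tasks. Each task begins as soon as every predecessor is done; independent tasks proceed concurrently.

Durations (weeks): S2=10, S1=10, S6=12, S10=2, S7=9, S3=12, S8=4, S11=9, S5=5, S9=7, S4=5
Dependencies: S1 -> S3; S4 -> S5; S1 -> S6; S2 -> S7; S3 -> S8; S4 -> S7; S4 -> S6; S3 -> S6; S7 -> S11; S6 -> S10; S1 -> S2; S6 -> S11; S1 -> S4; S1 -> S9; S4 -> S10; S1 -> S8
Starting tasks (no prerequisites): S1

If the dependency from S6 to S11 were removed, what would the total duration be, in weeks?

Before: longest chain S1→S3→S6→S11 = 10+12+12+9 = 43, finish 43.
Without S6→S11, S11's earliest start moves from 34 to 29.
The longest chain is now S1→S2→S7→S11 = 10+10+9+9 = 38, so the project takes 38 weeks.

38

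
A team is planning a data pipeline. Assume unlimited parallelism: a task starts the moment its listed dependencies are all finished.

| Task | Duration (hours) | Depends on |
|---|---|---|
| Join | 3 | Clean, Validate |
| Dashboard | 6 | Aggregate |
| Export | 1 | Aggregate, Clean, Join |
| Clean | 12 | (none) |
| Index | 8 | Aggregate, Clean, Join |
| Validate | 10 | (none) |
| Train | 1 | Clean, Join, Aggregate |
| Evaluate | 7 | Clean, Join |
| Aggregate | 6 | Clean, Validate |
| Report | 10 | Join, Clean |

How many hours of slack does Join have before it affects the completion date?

1

Clean→Aggregate→Index = 12+6+8 = 26 sets the makespan at 26 hours.
Longest path through Join: 25 hours (earliest finish 15, latest finish 16).
So Join can slip 16 − 15 = 1 hour.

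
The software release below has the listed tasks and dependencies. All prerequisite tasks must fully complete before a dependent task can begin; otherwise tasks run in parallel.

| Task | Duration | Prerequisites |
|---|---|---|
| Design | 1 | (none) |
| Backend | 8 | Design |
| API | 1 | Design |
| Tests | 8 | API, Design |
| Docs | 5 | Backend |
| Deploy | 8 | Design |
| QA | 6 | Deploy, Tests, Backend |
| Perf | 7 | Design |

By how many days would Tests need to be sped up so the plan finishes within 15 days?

Current finish: 16 days; target: 15.
Tests is on every critical path, so each day cut from Tests cuts the finish by one (this holds down to a finish of 15).
Need 16 − 15 = 1 day off Tests → Tests becomes 7 days, finish becomes 15.

1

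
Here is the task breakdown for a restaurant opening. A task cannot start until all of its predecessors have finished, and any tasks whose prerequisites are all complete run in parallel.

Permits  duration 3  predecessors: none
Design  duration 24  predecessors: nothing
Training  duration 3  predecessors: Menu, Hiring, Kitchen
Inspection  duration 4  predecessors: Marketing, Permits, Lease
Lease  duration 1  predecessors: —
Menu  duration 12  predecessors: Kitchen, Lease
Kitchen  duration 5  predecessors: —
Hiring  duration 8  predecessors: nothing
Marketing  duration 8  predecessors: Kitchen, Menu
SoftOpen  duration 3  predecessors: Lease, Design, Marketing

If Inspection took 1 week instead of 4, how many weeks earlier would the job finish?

1

Baseline: Kitchen→Menu→Marketing→Inspection = 5+12+8+4 = 29 → 29 weeks.
Inspection lies on that path, so at 1 week the path becomes 26 weeks.
The binding chain switches to Kitchen→Menu→Marketing→SoftOpen = 5+12+8+3 = 28; finish 28 weeks.
Change in finish: 28 − 29 = -1 weeks.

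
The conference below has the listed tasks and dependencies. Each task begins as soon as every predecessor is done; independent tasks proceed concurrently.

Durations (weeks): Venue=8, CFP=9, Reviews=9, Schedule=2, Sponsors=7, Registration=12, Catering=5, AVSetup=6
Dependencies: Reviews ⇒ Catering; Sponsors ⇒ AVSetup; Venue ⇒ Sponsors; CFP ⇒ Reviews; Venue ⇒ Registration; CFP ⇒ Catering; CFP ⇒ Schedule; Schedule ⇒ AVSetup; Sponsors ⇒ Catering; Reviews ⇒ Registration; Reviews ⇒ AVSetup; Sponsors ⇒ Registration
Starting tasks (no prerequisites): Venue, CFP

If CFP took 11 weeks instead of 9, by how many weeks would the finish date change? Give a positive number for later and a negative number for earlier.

2

The binding path is CFP→Reviews→Registration = 9+9+12 = 30; finish at 30 weeks.
CFP is on the critical path; changing it to 11 makes that path 32 weeks.
That remains the longest chain; total 32 weeks.
Change in finish: 32 − 30 = +2 weeks.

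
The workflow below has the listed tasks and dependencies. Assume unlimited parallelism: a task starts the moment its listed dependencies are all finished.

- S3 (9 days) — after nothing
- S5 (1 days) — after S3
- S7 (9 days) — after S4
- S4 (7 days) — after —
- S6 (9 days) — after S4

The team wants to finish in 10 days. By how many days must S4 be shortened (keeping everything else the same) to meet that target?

6

Current finish: 16 days; target: 10.
S4 is on every critical path, so each day cut from S4 cuts the finish by one (this holds down to a finish of 10).
Need 16 − 10 = 6 days off S4 → S4 becomes 1 day, finish becomes 10.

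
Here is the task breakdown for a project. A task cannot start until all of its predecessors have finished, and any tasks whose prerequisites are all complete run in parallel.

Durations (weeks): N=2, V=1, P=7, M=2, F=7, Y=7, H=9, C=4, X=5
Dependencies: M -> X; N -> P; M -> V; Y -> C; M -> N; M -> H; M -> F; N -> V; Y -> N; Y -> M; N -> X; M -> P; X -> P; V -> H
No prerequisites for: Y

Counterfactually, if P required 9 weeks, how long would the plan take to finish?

Actual critical path: Y→M→N→X→P = 7+2+2+5+7 = 23 ⇒ 23 weeks.
P lies on that path, so at 9 weeks the path becomes 25 weeks.
The critical path is still Y→M→N→X→P; finish is now 25 weeks.

25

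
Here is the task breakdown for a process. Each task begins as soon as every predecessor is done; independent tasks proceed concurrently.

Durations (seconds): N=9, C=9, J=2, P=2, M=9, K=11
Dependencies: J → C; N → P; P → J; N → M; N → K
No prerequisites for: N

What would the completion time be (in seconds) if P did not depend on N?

20

With the dependency in place, N→P→J→C = 9+2+2+9 = 22 sets the finish at 22 seconds.
Without N→P, P's earliest start moves from 9 to 0.
New critical path: N→K = 9+11 = 20 ⇒ 20 seconds.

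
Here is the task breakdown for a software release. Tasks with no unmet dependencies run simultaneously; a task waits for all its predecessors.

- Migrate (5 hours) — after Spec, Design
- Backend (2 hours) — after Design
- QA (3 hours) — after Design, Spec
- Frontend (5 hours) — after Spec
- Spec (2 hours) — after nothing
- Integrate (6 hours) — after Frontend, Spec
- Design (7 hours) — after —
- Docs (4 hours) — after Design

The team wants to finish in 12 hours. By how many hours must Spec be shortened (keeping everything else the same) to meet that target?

1

Current finish: 13 hours; target: 12.
Spec is on every critical path, so each hour cut from Spec cuts the finish by one (this holds down to a finish of 12).
Need 13 − 12 = 1 hour off Spec → Spec becomes 1 hour, finish becomes 12.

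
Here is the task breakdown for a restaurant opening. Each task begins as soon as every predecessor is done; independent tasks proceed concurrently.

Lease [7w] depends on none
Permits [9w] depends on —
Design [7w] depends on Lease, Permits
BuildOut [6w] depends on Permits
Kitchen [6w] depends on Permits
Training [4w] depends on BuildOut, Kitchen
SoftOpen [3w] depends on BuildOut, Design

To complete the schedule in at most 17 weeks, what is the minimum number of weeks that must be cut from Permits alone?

Current finish: 19 weeks; target: 17.
Permits is on every critical path, so each week cut from Permits cuts the finish by one (this holds down to a finish of 17).
Need 19 − 17 = 2 weeks off Permits → Permits becomes 7 weeks, finish becomes 17.

2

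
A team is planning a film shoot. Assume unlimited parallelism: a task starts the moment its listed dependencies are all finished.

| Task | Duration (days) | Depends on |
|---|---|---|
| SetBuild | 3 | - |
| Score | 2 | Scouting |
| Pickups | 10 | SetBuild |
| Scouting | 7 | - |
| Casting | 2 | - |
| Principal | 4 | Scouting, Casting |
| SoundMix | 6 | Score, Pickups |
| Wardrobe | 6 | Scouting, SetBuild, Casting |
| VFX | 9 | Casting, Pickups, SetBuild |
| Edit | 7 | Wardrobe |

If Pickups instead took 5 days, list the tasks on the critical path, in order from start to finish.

Actual critical path: SetBuild→Pickups→VFX = 3+10+9 = 22 ⇒ 22 days.
Pickups lies on that path, so at 5 days the path becomes 17 days.
New critical path: Scouting→Wardrobe→Edit = 7+6+7 = 20 ⇒ 20 days.

Scouting, Wardrobe, Edit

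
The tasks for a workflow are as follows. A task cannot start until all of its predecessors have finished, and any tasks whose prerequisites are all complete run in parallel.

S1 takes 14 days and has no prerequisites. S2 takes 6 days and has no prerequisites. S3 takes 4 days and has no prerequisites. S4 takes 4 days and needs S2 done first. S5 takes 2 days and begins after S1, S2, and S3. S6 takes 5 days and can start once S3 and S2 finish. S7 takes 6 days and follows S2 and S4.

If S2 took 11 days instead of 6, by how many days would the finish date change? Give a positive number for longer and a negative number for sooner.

5

Critical path before the change: S2→S4→S7 = 6+4+6 = 16 giving 16 days.
Since S2 is critical, the +5 change carries straight to that chain (now 21 days).
No other chain overtakes it, so the finish is 21 days.
Change in finish: 21 − 16 = +5 days.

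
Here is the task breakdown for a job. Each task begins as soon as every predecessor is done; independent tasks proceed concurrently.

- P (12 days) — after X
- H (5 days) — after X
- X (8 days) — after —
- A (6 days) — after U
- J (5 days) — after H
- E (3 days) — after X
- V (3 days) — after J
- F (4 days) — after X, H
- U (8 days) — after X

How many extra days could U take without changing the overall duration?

The longest chain is X→U→A = 8+8+6 = 22; overall finish 22 days.
Longest path through U: 22 days (earliest finish 16, latest finish 16).
Float = 22 − 22 = 0.

0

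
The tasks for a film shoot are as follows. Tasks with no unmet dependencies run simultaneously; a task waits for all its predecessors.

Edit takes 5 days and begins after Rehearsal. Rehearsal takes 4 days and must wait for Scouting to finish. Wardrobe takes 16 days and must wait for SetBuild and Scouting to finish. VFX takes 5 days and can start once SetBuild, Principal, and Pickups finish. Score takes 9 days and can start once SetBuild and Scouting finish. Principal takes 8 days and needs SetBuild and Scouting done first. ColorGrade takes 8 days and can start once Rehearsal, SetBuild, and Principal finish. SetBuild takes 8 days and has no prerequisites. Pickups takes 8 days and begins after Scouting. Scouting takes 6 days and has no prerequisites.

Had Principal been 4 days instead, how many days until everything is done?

The binding path is SetBuild→Principal→ColorGrade = 8+8+8 = 24; finish at 24 days.
Principal is on the critical path; changing it to 4 makes that path 20 days.
The binding chain switches to SetBuild→Wardrobe = 8+16 = 24; finish 24 days.

24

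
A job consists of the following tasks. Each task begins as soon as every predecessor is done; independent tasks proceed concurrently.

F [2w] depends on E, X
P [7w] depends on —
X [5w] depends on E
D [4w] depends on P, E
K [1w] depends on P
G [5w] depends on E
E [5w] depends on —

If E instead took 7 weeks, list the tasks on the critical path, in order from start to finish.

E, X, F

The binding path is E→X→F = 5+5+2 = 12; finish at 12 weeks.
E lies on that path, so at 7 weeks the path becomes 14 weeks.
The critical path is still E→X→F; finish is now 14 weeks.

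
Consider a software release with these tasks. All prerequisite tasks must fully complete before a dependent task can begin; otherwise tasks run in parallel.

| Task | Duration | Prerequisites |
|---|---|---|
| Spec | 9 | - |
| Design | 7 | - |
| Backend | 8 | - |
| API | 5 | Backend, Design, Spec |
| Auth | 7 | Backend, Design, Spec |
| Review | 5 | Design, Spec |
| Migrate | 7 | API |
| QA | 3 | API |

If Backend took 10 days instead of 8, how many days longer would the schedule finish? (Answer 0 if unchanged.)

As given, the longest chain is Spec→API→Migrate = 9+5+7 = 21, so the finish is 21 days.
The longest path through Backend is only 20 days, so Backend has float 1.
Now Backend→API→Migrate = 10+5+7 = 22 is longest, so the finish becomes 22 days.
Change in finish: 22 − 21 = +1 days.

1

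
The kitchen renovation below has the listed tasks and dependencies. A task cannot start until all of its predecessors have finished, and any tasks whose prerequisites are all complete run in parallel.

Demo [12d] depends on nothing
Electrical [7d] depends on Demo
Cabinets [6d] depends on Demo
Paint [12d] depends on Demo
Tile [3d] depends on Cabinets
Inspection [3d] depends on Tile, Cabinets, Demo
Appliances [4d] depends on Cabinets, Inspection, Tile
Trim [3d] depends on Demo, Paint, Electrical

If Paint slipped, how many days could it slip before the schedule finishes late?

The longest chain is Demo→Cabinets→Tile→Inspection→Appliances = 12+6+3+3+4 = 28; overall finish 28 days.
Longest path through Paint: 27 days (earliest finish 24, latest finish 25).
Slack of Paint = 13 − 12 = 1 day.

1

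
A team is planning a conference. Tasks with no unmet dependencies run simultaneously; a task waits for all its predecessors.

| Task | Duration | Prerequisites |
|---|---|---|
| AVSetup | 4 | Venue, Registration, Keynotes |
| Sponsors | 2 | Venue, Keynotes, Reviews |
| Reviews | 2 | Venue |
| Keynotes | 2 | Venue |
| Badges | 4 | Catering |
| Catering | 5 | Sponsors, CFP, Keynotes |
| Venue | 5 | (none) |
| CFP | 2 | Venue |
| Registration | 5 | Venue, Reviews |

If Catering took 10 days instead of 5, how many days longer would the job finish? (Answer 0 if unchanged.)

Baseline: Venue→Reviews→Sponsors→Catering→Badges = 5+2+2+5+4 = 18 → 18 days.
Since Catering is critical, the +5 change carries straight to that chain (now 23 days).
That remains the longest chain; total 23 days.
Change in finish: 23 − 18 = +5 days.

5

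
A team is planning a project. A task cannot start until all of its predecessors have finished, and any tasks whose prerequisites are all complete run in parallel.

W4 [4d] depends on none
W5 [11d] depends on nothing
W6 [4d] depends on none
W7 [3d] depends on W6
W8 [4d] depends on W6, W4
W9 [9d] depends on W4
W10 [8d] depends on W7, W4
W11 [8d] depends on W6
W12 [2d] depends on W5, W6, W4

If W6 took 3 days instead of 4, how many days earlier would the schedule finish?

1

Critical path before the change: W6→W7→W10 = 4+3+8 = 15 giving 15 days.
Since W6 is critical, the -1 change carries straight to that chain (now 14 days).
That remains the longest chain; total 14 days.
Change in finish: 14 − 15 = -1 days.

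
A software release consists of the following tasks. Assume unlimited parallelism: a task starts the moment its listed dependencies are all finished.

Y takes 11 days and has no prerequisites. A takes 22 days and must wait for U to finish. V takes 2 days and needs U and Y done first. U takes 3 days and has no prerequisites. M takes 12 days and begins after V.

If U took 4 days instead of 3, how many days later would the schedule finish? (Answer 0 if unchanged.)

The binding path is U→A = 3+22 = 25; finish at 25 days.
U lies on that path, so at 4 days the path becomes 26 days.
That remains the longest chain; total 26 days.
Change in finish: 26 − 25 = +1 days.

1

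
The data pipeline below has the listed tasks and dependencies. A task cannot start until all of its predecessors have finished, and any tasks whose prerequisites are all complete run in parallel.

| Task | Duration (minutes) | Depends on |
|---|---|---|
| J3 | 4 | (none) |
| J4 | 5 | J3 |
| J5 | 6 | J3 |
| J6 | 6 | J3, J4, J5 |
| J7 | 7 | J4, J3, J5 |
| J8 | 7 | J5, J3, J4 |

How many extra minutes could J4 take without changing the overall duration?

1

Critical path: J3→J5→J7 = 4+6+7 = 17, so the finish is 17 minutes.
J4 finishes as early as 9 and must finish by 10.
So J4 can slip 10 − 9 = 1 minute.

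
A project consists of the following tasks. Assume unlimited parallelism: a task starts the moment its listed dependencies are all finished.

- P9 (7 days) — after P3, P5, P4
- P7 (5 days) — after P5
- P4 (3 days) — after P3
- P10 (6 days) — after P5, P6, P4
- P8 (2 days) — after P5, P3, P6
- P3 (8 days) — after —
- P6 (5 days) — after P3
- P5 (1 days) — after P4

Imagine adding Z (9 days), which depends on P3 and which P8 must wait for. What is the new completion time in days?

19

Originally the project takes 19 days.
With Z inserted, P8 now waits for max(P5, P3, P6, Z).
New critical path: P3→Z→P8 = 8+9+2 = 19 ⇒ 19 days.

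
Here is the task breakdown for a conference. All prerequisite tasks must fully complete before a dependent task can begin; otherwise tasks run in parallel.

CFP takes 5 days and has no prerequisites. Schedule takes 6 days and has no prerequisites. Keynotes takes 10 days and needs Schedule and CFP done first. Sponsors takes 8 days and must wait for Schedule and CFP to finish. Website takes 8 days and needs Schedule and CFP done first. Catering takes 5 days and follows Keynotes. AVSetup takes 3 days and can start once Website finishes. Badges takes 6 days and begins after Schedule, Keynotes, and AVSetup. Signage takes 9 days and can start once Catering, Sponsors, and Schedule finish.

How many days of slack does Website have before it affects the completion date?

Schedule→Keynotes→Catering→Signage = 6+10+5+9 = 30 sets the makespan at 30 days.
Longest path through Website: 23 days (earliest finish 14, latest finish 21).
Float = 30 − 23 = 7.

7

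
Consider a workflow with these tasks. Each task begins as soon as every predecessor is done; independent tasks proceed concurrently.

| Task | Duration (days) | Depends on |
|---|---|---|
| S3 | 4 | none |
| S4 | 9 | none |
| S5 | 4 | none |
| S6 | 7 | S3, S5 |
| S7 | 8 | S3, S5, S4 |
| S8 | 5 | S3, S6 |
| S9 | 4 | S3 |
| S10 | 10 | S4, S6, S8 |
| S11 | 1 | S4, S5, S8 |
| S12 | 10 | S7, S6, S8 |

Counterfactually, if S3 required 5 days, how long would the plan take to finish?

27

Critical path before the change: S4→S7→S12 = 9+8+10 = 27 giving 27 days.
The longest path through S3 is only 26 days, so S3 has float 1.
Now S3→S6→S8→S10 = 5+7+5+10 = 27 is longest, so the finish becomes 27 days.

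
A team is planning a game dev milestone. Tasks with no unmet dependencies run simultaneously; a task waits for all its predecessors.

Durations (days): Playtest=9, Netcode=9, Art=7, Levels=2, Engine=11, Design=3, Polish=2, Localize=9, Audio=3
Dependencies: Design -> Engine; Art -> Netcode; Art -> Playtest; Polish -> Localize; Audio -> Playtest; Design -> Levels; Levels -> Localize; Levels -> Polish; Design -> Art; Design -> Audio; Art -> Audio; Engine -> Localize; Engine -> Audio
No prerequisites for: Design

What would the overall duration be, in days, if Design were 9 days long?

32

Baseline: Design→Engine→Audio→Playtest = 3+11+3+9 = 26 → 26 days.
Since Design is critical, the +6 change carries straight to that chain (now 32 days).
That remains the longest chain; total 32 days.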